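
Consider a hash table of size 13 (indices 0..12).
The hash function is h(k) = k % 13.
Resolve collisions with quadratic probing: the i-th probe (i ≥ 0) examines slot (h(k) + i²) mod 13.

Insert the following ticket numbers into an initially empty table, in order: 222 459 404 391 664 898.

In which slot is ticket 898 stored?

222: h=1 → slot 1
459: h=4 → slot 4
404: h=1, probe 1,2 → slot 2
391: h=1, probe 1,2,5 → slot 5
664: h=1, probe 1,2,5,10 → slot 10
898: h=1, probe 1,2,5,10,4,0 → slot 0
Table: [898, 222, 404, —, 459, 391, —, —, —, —, 664, —, —]

0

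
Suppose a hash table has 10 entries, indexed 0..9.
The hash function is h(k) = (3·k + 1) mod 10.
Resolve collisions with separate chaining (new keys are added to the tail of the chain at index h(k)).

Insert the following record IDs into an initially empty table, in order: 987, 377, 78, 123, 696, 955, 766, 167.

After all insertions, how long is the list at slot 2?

3

987 → bucket 2
377 → bucket 2 (collision)
78 → bucket 5
123 → bucket 0
696 → bucket 9
955 → bucket 6
766 → bucket 9 (collision)
167 → bucket 2 (collision)
Final buckets:
0: 123
1: _
2: 987 -> 377 -> 167
3: _
4: _
5: 78
6: 955
7: _
8: _
9: 696 -> 766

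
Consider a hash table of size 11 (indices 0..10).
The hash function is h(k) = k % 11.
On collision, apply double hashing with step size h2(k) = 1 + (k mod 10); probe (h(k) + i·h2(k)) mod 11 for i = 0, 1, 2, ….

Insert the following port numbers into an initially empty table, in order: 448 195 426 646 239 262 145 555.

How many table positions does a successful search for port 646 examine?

3

448 hashes to 8; slot 8 is free -> place at 8.
195 hashes to 8, h2=6; 8 taken -> place at 3.
426 hashes to 8, h2=7; 8 taken -> place at 4.
646 hashes to 8, h2=7; 8,4 taken -> place at 0.
239 hashes to 8, h2=10; 8 taken -> place at 7.
262 hashes to 9; slot 9 is free -> place at 9.
145 hashes to 2; slot 2 is free -> place at 2.
555 hashes to 5; slot 5 is free -> place at 5.
Table: [646, ∅, 145, 195, 426, 555, ∅, 239, 448, 262, ∅]
Lookup 646: h=8, h2=7, probe 8,4,0 → found at 0.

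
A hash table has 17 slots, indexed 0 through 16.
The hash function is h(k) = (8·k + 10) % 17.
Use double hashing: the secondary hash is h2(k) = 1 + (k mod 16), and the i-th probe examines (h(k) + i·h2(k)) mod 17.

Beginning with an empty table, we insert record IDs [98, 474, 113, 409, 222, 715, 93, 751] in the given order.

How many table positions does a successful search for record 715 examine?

3

98: h=12 → slot 12
474: h=11 → slot 11
113: h=13 → slot 13
409: h=1 → slot 1
222: h=1, h2=15, probe 1,16 → slot 16
715: h=1, h2=12, probe 1,13,8 → slot 8
93: h=6 → slot 6
751: h=0 → slot 0
Table: [751, 409, -, -, -, -, 93, -, 715, -, -, 474, 98, 113, -, -, 222]
Lookup 715: h=1, h2=12, probe 1,13,8 → found at 8.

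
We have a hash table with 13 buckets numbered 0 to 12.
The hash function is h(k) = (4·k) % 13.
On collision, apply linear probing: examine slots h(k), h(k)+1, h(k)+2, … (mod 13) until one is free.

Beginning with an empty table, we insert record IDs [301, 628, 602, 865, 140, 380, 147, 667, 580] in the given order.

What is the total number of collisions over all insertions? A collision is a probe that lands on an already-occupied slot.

Insert 301: h=8, slot 8 empty → index 8.
Insert 628: h=3, slot 3 empty → index 3.
Insert 602: h=3, slot 3 occupied → index 4.
Insert 865: h=2, slot 2 empty → index 2.
Insert 140: h=1, slot 1 empty → index 1.
Insert 380: h=12, slot 12 empty → index 12.
Insert 147: h=3, slots 3,4 occupied → index 5.
Insert 667: h=3, slots 3,4,5 occupied → index 6.
Insert 580: h=6, slot 6 occupied → index 7.
Table: [∅, 140, 865, 628, 602, 147, 667, 580, 301, ∅, ∅, ∅, 380]

7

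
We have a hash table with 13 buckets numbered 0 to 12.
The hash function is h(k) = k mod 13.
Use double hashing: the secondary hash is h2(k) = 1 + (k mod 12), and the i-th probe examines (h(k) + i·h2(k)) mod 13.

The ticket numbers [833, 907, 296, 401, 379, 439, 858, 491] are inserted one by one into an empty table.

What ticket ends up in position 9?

Insert 833: h=1, slot 1 empty → index 1.
Insert 907: h=10, slot 10 empty → index 10.
Insert 296: h=10, h2=9, slot 10 occupied → index 6.
Insert 401: h=11, slot 11 empty → index 11.
Insert 379: h=2, slot 2 empty → index 2.
Insert 439: h=10, h2=8, slot 10 occupied → index 5.
Insert 858: h=0, slot 0 empty → index 0.
Insert 491: h=10, h2=12, slot 10 occupied → index 9.
Table: [858, 833, 379, —, —, 439, 296, —, —, 491, 907, 401, —]

491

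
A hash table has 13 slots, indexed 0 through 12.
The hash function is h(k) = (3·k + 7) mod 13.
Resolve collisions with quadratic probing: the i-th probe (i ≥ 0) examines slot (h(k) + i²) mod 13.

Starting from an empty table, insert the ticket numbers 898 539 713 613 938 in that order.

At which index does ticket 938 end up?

4

898 hashes to 10; slot 10 is free => place at 10.
539 hashes to 12; slot 12 is free => place at 12.
713 hashes to 1; slot 1 is free => place at 1.
613 hashes to 0; slot 0 is free => place at 0.
938 hashes to 0; 0,1 taken => place at 4.
Table: [613, 713, —, —, 938, —, —, —, —, —, 898, —, 539]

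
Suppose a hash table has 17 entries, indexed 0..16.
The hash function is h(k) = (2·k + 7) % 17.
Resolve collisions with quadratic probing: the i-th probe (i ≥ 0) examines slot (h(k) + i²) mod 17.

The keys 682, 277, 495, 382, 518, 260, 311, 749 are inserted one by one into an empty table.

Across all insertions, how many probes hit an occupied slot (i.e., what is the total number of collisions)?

5

682 hashes to 11; slot 11 is free → place at 11.
277 hashes to 0; slot 0 is free → place at 0.
495 hashes to 11; 11 taken → place at 12.
382 hashes to 6; slot 6 is free → place at 6.
518 hashes to 6; 6 taken → place at 7.
260 hashes to 0; 0 taken → place at 1.
311 hashes to 0; 0,1 taken → place at 4.
749 hashes to 9; slot 9 is free → place at 9.
Table: [277, 260, ∅, ∅, 311, ∅, 382, 518, ∅, 749, ∅, 682, 495, ∅, ∅, ∅, ∅]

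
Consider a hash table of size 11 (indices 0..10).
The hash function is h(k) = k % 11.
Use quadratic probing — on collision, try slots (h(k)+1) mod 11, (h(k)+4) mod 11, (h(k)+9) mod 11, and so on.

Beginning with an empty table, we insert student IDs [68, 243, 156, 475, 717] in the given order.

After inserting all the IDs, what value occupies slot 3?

Insert 68: h=2, slot 2 empty => index 2.
Insert 243: h=1, slot 1 empty => index 1.
Insert 156: h=2, slot 2 occupied => index 3.
Insert 475: h=2, slots 2,3 occupied => index 6.
Insert 717: h=2, slots 2,3,6 occupied => index 0.
Table: [717, 243, 68, 156, -, -, 475, -, -, -, -]

156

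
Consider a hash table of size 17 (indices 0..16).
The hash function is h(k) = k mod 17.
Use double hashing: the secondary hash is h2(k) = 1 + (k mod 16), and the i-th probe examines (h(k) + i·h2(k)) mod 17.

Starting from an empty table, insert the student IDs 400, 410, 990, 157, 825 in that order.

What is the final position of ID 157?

1

Insert 400: h=9, slot 9 empty => index 9.
Insert 410: h=2, slot 2 empty => index 2.
Insert 990: h=4, slot 4 empty => index 4.
Insert 157: h=4, h2=14, slot 4 occupied => index 1.
Insert 825: h=9, h2=10, slots 9,2 occupied => index 12.
Table: [_, 157, 410, _, 990, _, _, _, _, 400, _, _, 825, _, _, _, _]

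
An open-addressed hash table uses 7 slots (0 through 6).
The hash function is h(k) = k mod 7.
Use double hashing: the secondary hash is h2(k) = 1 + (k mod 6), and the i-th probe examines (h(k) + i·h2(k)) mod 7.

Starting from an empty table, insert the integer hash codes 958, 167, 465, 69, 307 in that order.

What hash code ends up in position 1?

Insert 958: h=6, slot 6 empty -> index 6.
Insert 167: h=6, h2=6, slot 6 occupied -> index 5.
Insert 465: h=3, slot 3 empty -> index 3.
Insert 69: h=6, h2=4, slots 6,3 occupied -> index 0.
Insert 307: h=6, h2=2, slot 6 occupied -> index 1.
Table: [69, 307, _, 465, _, 167, 958]

307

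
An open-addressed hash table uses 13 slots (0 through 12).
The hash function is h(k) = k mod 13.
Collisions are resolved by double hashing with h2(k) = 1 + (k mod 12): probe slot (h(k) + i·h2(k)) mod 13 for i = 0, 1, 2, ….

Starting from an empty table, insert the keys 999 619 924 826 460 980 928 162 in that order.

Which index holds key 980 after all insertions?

Insert 999: h=11, slot 11 empty -> index 11.
Insert 619: h=8, slot 8 empty -> index 8.
Insert 924: h=1, slot 1 empty -> index 1.
Insert 826: h=7, slot 7 empty -> index 7.
Insert 460: h=5, slot 5 empty -> index 5.
Insert 980: h=5, h2=9, slots 5,1 occupied -> index 10.
Insert 928: h=5, h2=5, slots 5,10 occupied -> index 2.
Insert 162: h=6, slot 6 empty -> index 6.
Table: [_, 924, 928, _, _, 460, 162, 826, 619, _, 980, 999, _]

10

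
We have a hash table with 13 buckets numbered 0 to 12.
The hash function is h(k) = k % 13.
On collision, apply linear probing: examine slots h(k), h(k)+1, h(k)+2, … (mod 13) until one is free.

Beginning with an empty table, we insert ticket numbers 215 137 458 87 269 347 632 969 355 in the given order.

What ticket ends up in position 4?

Insert 215: h=7, slot 7 empty → index 7.
Insert 137: h=7, slot 7 occupied → index 8.
Insert 458: h=3, slot 3 empty → index 3.
Insert 87: h=9, slot 9 empty → index 9.
Insert 269: h=9, slot 9 occupied → index 10.
Insert 347: h=9, slots 9,10 occupied → index 11.
Insert 632: h=8, slots 8,9,10,11 occupied → index 12.
Insert 969: h=7, slots 7,8,9,10,11,12 occupied → index 0.
Insert 355: h=4, slot 4 empty → index 4.
Table: [969, ., ., 458, 355, ., ., 215, 137, 87, 269, 347, 632]

355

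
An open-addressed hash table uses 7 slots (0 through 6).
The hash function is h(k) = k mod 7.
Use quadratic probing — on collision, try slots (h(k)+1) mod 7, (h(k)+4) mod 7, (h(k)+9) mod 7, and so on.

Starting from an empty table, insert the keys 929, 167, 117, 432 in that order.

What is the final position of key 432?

0

Insert 929: h=5, slot 5 empty -> index 5.
Insert 167: h=6, slot 6 empty -> index 6.
Insert 117: h=5, slots 5,6 occupied -> index 2.
Insert 432: h=5, slots 5,6,2 occupied -> index 0.
Table: [432, ∅, 117, ∅, ∅, 929, 167]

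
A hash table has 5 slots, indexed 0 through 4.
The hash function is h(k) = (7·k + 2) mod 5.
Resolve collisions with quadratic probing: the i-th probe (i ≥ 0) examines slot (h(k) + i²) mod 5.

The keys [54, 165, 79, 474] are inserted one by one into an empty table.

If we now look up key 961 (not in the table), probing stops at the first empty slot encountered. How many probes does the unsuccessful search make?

54 hashes to 0; slot 0 is free => place at 0.
165 hashes to 2; slot 2 is free => place at 2.
79 hashes to 0; 0 taken => place at 1.
474 hashes to 0; 0,1 taken => place at 4.
Table: [54, 79, 165, _, 474]
Lookup 961: h=4, probe 4,0,3 → slot 3 empty, not found.

3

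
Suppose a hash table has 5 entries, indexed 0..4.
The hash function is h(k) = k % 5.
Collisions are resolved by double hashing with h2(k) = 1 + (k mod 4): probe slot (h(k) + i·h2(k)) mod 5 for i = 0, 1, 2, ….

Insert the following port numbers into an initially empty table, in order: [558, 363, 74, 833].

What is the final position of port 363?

2

558 hashes to 3; slot 3 is free => place at 3.
363 hashes to 3, h2=4; 3 taken => place at 2.
74 hashes to 4; slot 4 is free => place at 4.
833 hashes to 3, h2=2; 3 taken => place at 0.
Table: [833, -, 363, 558, 74]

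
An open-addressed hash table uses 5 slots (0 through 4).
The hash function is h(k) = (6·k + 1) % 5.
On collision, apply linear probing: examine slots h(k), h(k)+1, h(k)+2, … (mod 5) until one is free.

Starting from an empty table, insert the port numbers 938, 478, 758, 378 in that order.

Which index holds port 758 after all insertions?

938 hashes to 4; slot 4 is free -> place at 4.
478 hashes to 4; 4 taken -> place at 0.
758 hashes to 4; 4,0 taken -> place at 1.
378 hashes to 4; 4,0,1 taken -> place at 2.
Table: [478, 758, 378, —, 938]

1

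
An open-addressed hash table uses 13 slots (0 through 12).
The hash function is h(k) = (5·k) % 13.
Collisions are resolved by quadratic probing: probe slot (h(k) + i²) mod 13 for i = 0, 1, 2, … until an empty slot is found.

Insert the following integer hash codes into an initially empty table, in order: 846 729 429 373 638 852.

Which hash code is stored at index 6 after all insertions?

729

846: h=5 → slot 5
729: h=5, probe 5,6 → slot 6
429: h=0 → slot 0
373: h=6, probe 6,7 → slot 7
638: h=5, probe 5,6,9 → slot 9
852: h=9, probe 9,10 → slot 10
Table: [429, —, —, —, —, 846, 729, 373, —, 638, 852, —, —]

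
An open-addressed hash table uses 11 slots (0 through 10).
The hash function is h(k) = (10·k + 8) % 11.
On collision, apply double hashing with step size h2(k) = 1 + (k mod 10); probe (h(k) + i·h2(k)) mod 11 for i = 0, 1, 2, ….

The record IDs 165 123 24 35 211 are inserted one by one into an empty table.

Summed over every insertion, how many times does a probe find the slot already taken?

165: h=8 -> slot 8
123: h=6 -> slot 6
24: h=6, h2=5, probe 6,0 -> slot 0
35: h=6, h2=6, probe 6,1 -> slot 1
211: h=6, h2=2, probe 6,8,10 -> slot 10
Table: [24, 35, —, —, —, —, 123, —, 165, —, 211]

4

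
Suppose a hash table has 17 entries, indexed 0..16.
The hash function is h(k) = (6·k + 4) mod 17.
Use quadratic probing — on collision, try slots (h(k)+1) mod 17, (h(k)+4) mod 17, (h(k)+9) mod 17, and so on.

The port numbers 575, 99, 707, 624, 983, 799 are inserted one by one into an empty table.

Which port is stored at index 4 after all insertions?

575: h=3 → slot 3
99: h=3, probe 3,4 → slot 4
707: h=13 → slot 13
624: h=8 → slot 8
983: h=3, probe 3,4,7 → slot 7
799: h=4, probe 4,5 → slot 5
Table: [-, -, -, 575, 99, 799, -, 983, 624, -, -, -, -, 707, -, -, -]

99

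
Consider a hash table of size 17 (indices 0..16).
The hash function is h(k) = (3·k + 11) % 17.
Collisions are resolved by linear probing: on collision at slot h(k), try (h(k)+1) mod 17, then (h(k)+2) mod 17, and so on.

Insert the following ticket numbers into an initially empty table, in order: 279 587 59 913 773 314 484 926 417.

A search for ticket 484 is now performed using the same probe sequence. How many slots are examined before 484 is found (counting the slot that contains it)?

5

Insert 279: h=15, slot 15 empty -> index 15.
Insert 587: h=4, slot 4 empty -> index 4.
Insert 59: h=1, slot 1 empty -> index 1.
Insert 913: h=13, slot 13 empty -> index 13.
Insert 773: h=1, slot 1 occupied -> index 2.
Insert 314: h=1, slots 1,2 occupied -> index 3.
Insert 484: h=1, slots 1,2,3,4 occupied -> index 5.
Insert 926: h=1, slots 1,2,3,4,5 occupied -> index 6.
Insert 417: h=4, slots 4,5,6 occupied -> index 7.
Table: [_, 59, 773, 314, 587, 484, 926, 417, _, _, _, _, _, 913, _, 279, _]
Lookup 484: h=1, probe 1,2,3,4,5 → found at 5.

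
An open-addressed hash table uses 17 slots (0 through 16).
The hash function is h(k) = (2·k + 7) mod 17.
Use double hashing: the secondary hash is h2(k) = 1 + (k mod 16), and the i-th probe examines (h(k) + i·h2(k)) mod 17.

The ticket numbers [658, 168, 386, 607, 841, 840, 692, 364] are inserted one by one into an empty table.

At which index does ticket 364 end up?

9

658 hashes to 14; slot 14 is free → place at 14.
168 hashes to 3; slot 3 is free → place at 3.
386 hashes to 14, h2=3; 14 taken → place at 0.
607 hashes to 14, h2=16; 14 taken → place at 13.
841 hashes to 6; slot 6 is free → place at 6.
840 hashes to 4; slot 4 is free → place at 4.
692 hashes to 14, h2=5; 14 taken → place at 2.
364 hashes to 4, h2=13; 4,0,13 taken → place at 9.
Table: [386, ∅, 692, 168, 840, ∅, 841, ∅, ∅, 364, ∅, ∅, ∅, 607, 658, ∅, ∅]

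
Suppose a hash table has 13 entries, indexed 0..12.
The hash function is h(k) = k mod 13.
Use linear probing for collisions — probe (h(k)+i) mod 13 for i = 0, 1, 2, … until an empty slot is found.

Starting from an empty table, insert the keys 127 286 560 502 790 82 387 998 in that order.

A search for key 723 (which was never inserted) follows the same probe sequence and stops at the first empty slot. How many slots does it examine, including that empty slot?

2

127 hashes to 10; slot 10 is free -> place at 10.
286 hashes to 0; slot 0 is free -> place at 0.
560 hashes to 1; slot 1 is free -> place at 1.
502 hashes to 8; slot 8 is free -> place at 8.
790 hashes to 10; 10 taken -> place at 11.
82 hashes to 4; slot 4 is free -> place at 4.
387 hashes to 10; 10,11 taken -> place at 12.
998 hashes to 10; 10,11,12,0,1 taken -> place at 2.
Table: [286, 560, 998, -, 82, -, -, -, 502, -, 127, 790, 387]
Lookup 723: h=8, probe 8,9 → slot 9 empty, not found.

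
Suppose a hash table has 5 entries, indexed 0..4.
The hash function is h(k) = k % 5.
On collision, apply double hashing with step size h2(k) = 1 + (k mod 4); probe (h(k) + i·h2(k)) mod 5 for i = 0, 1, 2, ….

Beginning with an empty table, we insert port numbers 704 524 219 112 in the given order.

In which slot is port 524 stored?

Insert 704: h=4, slot 4 empty -> index 4.
Insert 524: h=4, h2=1, slot 4 occupied -> index 0.
Insert 219: h=4, h2=4, slot 4 occupied -> index 3.
Insert 112: h=2, slot 2 empty -> index 2.
Table: [524, ., 112, 219, 704]

0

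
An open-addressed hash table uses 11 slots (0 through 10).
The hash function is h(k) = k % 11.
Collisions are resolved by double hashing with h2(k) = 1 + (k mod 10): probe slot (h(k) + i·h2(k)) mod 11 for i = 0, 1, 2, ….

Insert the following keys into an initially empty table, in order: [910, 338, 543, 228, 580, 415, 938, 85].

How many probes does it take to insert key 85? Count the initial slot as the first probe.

5

Insert 910: h=8, slot 8 empty => index 8.
Insert 338: h=8, h2=9, slot 8 occupied => index 6.
Insert 543: h=4, slot 4 empty => index 4.
Insert 228: h=8, h2=9, slots 8,6,4 occupied => index 2.
Insert 580: h=8, h2=1, slot 8 occupied => index 9.
Insert 415: h=8, h2=6, slot 8 occupied => index 3.
Insert 938: h=3, h2=9, slot 3 occupied => index 1.
Insert 85: h=8, h2=6, slots 8,3,9,4 occupied => index 10.
Table: [_, 938, 228, 415, 543, _, 338, _, 910, 580, 85]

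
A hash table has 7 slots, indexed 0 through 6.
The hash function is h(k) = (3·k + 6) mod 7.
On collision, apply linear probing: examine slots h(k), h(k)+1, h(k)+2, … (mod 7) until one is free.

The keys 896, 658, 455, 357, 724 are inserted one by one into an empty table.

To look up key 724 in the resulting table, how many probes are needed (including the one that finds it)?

3

896 hashes to 6; slot 6 is free -> place at 6.
658 hashes to 6; 6 taken -> place at 0.
455 hashes to 6; 6,0 taken -> place at 1.
357 hashes to 6; 6,0,1 taken -> place at 2.
724 hashes to 1; 1,2 taken -> place at 3.
Table: [658, 455, 357, 724, ., ., 896]
Lookup 724: h=1, probe 1,2,3 → found at 3.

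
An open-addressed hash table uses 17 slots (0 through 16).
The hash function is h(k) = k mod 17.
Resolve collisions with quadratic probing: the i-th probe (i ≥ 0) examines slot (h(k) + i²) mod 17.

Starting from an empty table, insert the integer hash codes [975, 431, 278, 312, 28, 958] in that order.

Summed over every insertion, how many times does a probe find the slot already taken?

10

Insert 975: h=6, slot 6 empty => index 6.
Insert 431: h=6, slot 6 occupied => index 7.
Insert 278: h=6, slots 6,7 occupied => index 10.
Insert 312: h=6, slots 6,7,10 occupied => index 15.
Insert 28: h=11, slot 11 empty => index 11.
Insert 958: h=6, slots 6,7,10,15 occupied => index 5.
Table: [∅, ∅, ∅, ∅, ∅, 958, 975, 431, ∅, ∅, 278, 28, ∅, ∅, ∅, 312, ∅]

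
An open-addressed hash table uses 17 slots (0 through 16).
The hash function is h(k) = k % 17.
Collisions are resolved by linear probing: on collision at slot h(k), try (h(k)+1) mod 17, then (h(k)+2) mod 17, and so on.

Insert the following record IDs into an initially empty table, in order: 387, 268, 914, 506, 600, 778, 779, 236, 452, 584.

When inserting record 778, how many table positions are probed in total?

5

Insert 387: h=13, slot 13 empty → index 13.
Insert 268: h=13, slot 13 occupied → index 14.
Insert 914: h=13, slots 13,14 occupied → index 15.
Insert 506: h=13, slots 13,14,15 occupied → index 16.
Insert 600: h=5, slot 5 empty → index 5.
Insert 778: h=13, slots 13,14,15,16 occupied → index 0.
Insert 779: h=14, slots 14,15,16,0 occupied → index 1.
Insert 236: h=15, slots 15,16,0,1 occupied → index 2.
Insert 452: h=10, slot 10 empty → index 10.
Insert 584: h=6, slot 6 empty → index 6.
Table: [778, 779, 236, ., ., 600, 584, ., ., ., 452, ., ., 387, 268, 914, 506]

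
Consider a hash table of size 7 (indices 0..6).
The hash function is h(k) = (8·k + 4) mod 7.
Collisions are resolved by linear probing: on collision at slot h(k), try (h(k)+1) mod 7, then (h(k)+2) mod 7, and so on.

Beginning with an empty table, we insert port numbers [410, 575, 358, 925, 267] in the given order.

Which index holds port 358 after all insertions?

Insert 410: h=1, slot 1 empty => index 1.
Insert 575: h=5, slot 5 empty => index 5.
Insert 358: h=5, slot 5 occupied => index 6.
Insert 925: h=5, slots 5,6 occupied => index 0.
Insert 267: h=5, slots 5,6,0,1 occupied => index 2.
Table: [925, 410, 267, _, _, 575, 358]

6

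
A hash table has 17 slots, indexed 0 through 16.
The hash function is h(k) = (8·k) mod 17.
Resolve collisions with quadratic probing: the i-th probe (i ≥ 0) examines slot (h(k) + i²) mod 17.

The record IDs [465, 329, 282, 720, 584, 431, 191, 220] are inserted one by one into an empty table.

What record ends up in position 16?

Insert 465: h=14, slot 14 empty -> index 14.
Insert 329: h=14, slot 14 occupied -> index 15.
Insert 282: h=12, slot 12 empty -> index 12.
Insert 720: h=14, slots 14,15 occupied -> index 1.
Insert 584: h=14, slots 14,15,1 occupied -> index 6.
Insert 431: h=14, slots 14,15,1,6 occupied -> index 13.
Insert 191: h=15, slot 15 occupied -> index 16.
Insert 220: h=9, slot 9 empty -> index 9.
Table: [∅, 720, ∅, ∅, ∅, ∅, 584, ∅, ∅, 220, ∅, ∅, 282, 431, 465, 329, 191]

191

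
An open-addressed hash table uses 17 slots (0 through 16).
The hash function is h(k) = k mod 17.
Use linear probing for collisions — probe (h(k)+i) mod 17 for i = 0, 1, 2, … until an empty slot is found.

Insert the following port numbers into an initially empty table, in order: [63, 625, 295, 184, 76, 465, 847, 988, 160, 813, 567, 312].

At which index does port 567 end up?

10

63 hashes to 12; slot 12 is free -> place at 12.
625 hashes to 13; slot 13 is free -> place at 13.
295 hashes to 6; slot 6 is free -> place at 6.
184 hashes to 14; slot 14 is free -> place at 14.
76 hashes to 8; slot 8 is free -> place at 8.
465 hashes to 6; 6 taken -> place at 7.
847 hashes to 14; 14 taken -> place at 15.
988 hashes to 2; slot 2 is free -> place at 2.
160 hashes to 7; 7,8 taken -> place at 9.
813 hashes to 14; 14,15 taken -> place at 16.
567 hashes to 6; 6,7,8,9 taken -> place at 10.
312 hashes to 6; 6,7,8,9,10 taken -> place at 11.
Table: [∅, ∅, 988, ∅, ∅, ∅, 295, 465, 76, 160, 567, 312, 63, 625, 184, 847, 813]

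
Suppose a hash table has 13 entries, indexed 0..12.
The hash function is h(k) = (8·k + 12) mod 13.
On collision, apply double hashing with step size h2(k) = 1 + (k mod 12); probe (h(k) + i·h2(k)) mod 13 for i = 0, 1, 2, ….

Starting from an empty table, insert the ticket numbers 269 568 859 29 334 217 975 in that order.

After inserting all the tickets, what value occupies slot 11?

568

269 hashes to 6; slot 6 is free → place at 6.
568 hashes to 6, h2=5; 6 taken → place at 11.
859 hashes to 7; slot 7 is free → place at 7.
29 hashes to 10; slot 10 is free → place at 10.
334 hashes to 6, h2=11; 6 taken → place at 4.
217 hashes to 6, h2=2; 6 taken → place at 8.
975 hashes to 12; slot 12 is free → place at 12.
Table: [∅, ∅, ∅, ∅, 334, ∅, 269, 859, 217, ∅, 29, 568, 975]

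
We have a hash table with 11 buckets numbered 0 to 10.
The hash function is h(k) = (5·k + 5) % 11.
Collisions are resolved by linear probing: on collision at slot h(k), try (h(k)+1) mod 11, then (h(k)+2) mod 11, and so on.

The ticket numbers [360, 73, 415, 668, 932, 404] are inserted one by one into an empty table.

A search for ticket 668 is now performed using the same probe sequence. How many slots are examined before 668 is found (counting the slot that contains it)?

Insert 360: h=1, slot 1 empty → index 1.
Insert 73: h=7, slot 7 empty → index 7.
Insert 415: h=1, slot 1 occupied → index 2.
Insert 668: h=1, slots 1,2 occupied → index 3.
Insert 932: h=1, slots 1,2,3 occupied → index 4.
Insert 404: h=1, slots 1,2,3,4 occupied → index 5.
Table: [-, 360, 415, 668, 932, 404, -, 73, -, -, -]
Lookup 668: h=1, probe 1,2,3 → found at 3.

3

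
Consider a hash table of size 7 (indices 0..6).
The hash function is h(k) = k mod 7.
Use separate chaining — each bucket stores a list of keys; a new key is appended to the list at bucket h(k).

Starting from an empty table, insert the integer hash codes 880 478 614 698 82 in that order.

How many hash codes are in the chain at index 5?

880 → bucket 5
478 → bucket 2
614 → bucket 5 (collision)
698 → bucket 5 (collision)
82 → bucket 5 (collision)
Final buckets:
0: .
1: .
2: 478
3: .
4: .
5: 880 -> 614 -> 698 -> 82
6: .

4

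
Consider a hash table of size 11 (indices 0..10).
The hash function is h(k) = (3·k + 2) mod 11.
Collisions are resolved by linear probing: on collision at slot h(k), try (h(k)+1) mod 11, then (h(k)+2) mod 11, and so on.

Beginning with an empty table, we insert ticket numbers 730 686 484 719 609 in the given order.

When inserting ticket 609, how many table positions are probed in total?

Insert 730: h=3, slot 3 empty -> index 3.
Insert 686: h=3, slot 3 occupied -> index 4.
Insert 484: h=2, slot 2 empty -> index 2.
Insert 719: h=3, slots 3,4 occupied -> index 5.
Insert 609: h=3, slots 3,4,5 occupied -> index 6.
Table: [-, -, 484, 730, 686, 719, 609, -, -, -, -]

4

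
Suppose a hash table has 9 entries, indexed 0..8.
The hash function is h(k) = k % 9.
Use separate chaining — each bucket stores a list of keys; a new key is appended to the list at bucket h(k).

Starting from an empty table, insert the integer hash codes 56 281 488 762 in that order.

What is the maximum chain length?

3

56 → bucket 2
281 → bucket 2 (collision)
488 → bucket 2 (collision)
762 → bucket 6
Final buckets:
0: .
1: .
2: 56 -> 281 -> 488
3: .
4: .
5: .
6: 762
7: .
8: .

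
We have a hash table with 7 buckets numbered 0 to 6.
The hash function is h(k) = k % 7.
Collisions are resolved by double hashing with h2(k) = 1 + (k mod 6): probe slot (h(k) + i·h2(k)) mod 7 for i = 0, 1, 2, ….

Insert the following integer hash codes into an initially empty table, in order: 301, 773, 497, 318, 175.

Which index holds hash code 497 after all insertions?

6

Insert 301: h=0, slot 0 empty -> index 0.
Insert 773: h=3, slot 3 empty -> index 3.
Insert 497: h=0, h2=6, slot 0 occupied -> index 6.
Insert 318: h=3, h2=1, slot 3 occupied -> index 4.
Insert 175: h=0, h2=2, slot 0 occupied -> index 2.
Table: [301, —, 175, 773, 318, —, 497]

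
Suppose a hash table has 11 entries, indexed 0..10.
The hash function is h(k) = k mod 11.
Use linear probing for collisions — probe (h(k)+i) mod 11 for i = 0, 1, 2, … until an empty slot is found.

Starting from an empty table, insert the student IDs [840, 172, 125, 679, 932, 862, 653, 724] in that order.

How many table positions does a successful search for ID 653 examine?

Insert 840: h=4, slot 4 empty -> index 4.
Insert 172: h=7, slot 7 empty -> index 7.
Insert 125: h=4, slot 4 occupied -> index 5.
Insert 679: h=8, slot 8 empty -> index 8.
Insert 932: h=8, slot 8 occupied -> index 9.
Insert 862: h=4, slots 4,5 occupied -> index 6.
Insert 653: h=4, slots 4,5,6,7,8,9 occupied -> index 10.
Insert 724: h=9, slots 9,10 occupied -> index 0.
Table: [724, —, —, —, 840, 125, 862, 172, 679, 932, 653]
Lookup 653: h=4, probe 4,5,6,7,8,9,10 → found at 10.

7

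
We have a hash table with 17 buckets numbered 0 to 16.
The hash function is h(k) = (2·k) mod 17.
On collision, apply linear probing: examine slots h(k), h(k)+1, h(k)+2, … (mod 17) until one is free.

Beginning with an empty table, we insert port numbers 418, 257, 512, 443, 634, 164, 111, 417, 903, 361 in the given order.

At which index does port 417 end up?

Insert 418: h=3, slot 3 empty => index 3.
Insert 257: h=4, slot 4 empty => index 4.
Insert 512: h=4, slot 4 occupied => index 5.
Insert 443: h=2, slot 2 empty => index 2.
Insert 634: h=10, slot 10 empty => index 10.
Insert 164: h=5, slot 5 occupied => index 6.
Insert 111: h=1, slot 1 empty => index 1.
Insert 417: h=1, slots 1,2,3,4,5,6 occupied => index 7.
Insert 903: h=4, slots 4,5,6,7 occupied => index 8.
Insert 361: h=8, slot 8 occupied => index 9.
Table: [_, 111, 443, 418, 257, 512, 164, 417, 903, 361, 634, _, _, _, _, _, _]

7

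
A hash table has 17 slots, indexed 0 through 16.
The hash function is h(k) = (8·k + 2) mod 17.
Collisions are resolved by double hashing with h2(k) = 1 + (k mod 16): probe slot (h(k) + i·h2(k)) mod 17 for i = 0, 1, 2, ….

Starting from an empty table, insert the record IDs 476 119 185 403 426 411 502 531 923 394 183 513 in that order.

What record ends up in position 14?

476 hashes to 2; slot 2 is free → place at 2.
119 hashes to 2, h2=8; 2 taken → place at 10.
185 hashes to 3; slot 3 is free → place at 3.
403 hashes to 13; slot 13 is free → place at 13.
426 hashes to 10, h2=11; 10 taken → place at 4.
411 hashes to 9; slot 9 is free → place at 9.
502 hashes to 6; slot 6 is free → place at 6.
531 hashes to 0; slot 0 is free → place at 0.
923 hashes to 8; slot 8 is free → place at 8.
394 hashes to 9, h2=11; 9,3 taken → place at 14.
183 hashes to 4, h2=8; 4 taken → place at 12.
513 hashes to 9, h2=2; 9 taken → place at 11.
Table: [531, ∅, 476, 185, 426, ∅, 502, ∅, 923, 411, 119, 513, 183, 403, 394, ∅, ∅]

394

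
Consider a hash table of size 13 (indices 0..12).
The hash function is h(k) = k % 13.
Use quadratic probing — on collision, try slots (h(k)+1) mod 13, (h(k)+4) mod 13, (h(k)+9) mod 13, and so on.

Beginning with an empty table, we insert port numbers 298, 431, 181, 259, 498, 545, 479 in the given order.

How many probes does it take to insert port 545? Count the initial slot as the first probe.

298 hashes to 12; slot 12 is free -> place at 12.
431 hashes to 2; slot 2 is free -> place at 2.
181 hashes to 12; 12 taken -> place at 0.
259 hashes to 12; 12,0 taken -> place at 3.
498 hashes to 4; slot 4 is free -> place at 4.
545 hashes to 12; 12,0,3 taken -> place at 8.
479 hashes to 11; slot 11 is free -> place at 11.
Table: [181, _, 431, 259, 498, _, _, _, 545, _, _, 479, 298]

4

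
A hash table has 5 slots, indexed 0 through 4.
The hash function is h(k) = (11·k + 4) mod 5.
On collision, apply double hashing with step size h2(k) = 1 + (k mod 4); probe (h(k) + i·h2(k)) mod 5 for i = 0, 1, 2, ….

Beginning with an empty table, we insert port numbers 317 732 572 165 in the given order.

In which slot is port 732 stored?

2

Insert 317: h=1, slot 1 empty -> index 1.
Insert 732: h=1, h2=1, slot 1 occupied -> index 2.
Insert 572: h=1, h2=1, slots 1,2 occupied -> index 3.
Insert 165: h=4, slot 4 empty -> index 4.
Table: [_, 317, 732, 572, 165]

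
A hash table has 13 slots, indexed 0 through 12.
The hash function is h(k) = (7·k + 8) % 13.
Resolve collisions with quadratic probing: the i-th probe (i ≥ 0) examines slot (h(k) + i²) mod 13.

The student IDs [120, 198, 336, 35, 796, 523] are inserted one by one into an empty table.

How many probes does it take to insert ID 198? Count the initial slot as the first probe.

Insert 120: h=3, slot 3 empty => index 3.
Insert 198: h=3, slot 3 occupied => index 4.
Insert 336: h=7, slot 7 empty => index 7.
Insert 35: h=6, slot 6 empty => index 6.
Insert 796: h=3, slots 3,4,7 occupied => index 12.
Insert 523: h=3, slots 3,4,7,12,6 occupied => index 2.
Table: [_, _, 523, 120, 198, _, 35, 336, _, _, _, _, 796]

2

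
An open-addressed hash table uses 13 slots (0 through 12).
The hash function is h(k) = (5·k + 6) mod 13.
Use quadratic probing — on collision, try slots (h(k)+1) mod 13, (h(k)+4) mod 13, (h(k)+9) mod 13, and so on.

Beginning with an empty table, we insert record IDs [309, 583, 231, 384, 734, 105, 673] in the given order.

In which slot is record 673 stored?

309: h=4 → slot 4
583: h=9 → slot 9
231: h=4, probe 4,5 → slot 5
384: h=2 → slot 2
734: h=10 → slot 10
105: h=11 → slot 11
673: h=4, probe 4,5,8 → slot 8
Table: [∅, ∅, 384, ∅, 309, 231, ∅, ∅, 673, 583, 734, 105, ∅]

8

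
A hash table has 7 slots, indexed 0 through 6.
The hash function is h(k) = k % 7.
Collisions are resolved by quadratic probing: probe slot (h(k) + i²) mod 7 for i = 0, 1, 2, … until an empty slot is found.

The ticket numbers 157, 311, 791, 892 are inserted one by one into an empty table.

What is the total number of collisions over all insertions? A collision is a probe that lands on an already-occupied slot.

157: h=3 → slot 3
311: h=3, probe 3,4 → slot 4
791: h=0 → slot 0
892: h=3, probe 3,4,0,5 → slot 5
Table: [791, ., ., 157, 311, 892, .]

4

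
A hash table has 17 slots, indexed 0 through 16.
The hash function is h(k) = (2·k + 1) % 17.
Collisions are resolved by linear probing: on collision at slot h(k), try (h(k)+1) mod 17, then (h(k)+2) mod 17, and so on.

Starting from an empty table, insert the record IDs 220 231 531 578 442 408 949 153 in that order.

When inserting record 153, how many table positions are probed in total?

5

220 hashes to 16; slot 16 is free => place at 16.
231 hashes to 4; slot 4 is free => place at 4.
531 hashes to 9; slot 9 is free => place at 9.
578 hashes to 1; slot 1 is free => place at 1.
442 hashes to 1; 1 taken => place at 2.
408 hashes to 1; 1,2 taken => place at 3.
949 hashes to 12; slot 12 is free => place at 12.
153 hashes to 1; 1,2,3,4 taken => place at 5.
Table: [—, 578, 442, 408, 231, 153, —, —, —, 531, —, —, 949, —, —, —, 220]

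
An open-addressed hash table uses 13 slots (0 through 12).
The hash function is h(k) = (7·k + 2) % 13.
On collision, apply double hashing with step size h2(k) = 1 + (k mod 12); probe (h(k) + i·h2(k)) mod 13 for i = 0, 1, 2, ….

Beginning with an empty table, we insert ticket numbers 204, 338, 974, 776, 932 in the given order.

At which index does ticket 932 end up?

Insert 204: h=0, slot 0 empty => index 0.
Insert 338: h=2, slot 2 empty => index 2.
Insert 974: h=8, slot 8 empty => index 8.
Insert 776: h=0, h2=9, slot 0 occupied => index 9.
Insert 932: h=0, h2=9, slots 0,9 occupied => index 5.
Table: [204, ., 338, ., ., 932, ., ., 974, 776, ., ., .]

5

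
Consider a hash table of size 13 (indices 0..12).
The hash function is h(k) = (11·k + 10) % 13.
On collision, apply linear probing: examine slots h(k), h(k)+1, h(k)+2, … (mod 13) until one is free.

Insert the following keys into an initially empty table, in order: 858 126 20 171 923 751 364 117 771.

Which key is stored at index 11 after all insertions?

Insert 858: h=10, slot 10 empty => index 10.
Insert 126: h=5, slot 5 empty => index 5.
Insert 20: h=9, slot 9 empty => index 9.
Insert 171: h=6, slot 6 empty => index 6.
Insert 923: h=10, slot 10 occupied => index 11.
Insert 751: h=3, slot 3 empty => index 3.
Insert 364: h=10, slots 10,11 occupied => index 12.
Insert 117: h=10, slots 10,11,12 occupied => index 0.
Insert 771: h=2, slot 2 empty => index 2.
Table: [117, _, 771, 751, _, 126, 171, _, _, 20, 858, 923, 364]

923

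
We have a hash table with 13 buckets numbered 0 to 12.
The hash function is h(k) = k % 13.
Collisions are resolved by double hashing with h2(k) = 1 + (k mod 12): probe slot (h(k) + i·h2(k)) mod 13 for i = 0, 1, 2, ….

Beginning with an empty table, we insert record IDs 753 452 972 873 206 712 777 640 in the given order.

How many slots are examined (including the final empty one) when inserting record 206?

753: h=12 → slot 12
452: h=10 → slot 10
972: h=10, h2=1, probe 10,11 → slot 11
873: h=2 → slot 2
206: h=11, h2=3, probe 11,1 → slot 1
712: h=10, h2=5, probe 10,2,7 → slot 7
777: h=10, h2=10, probe 10,7,4 → slot 4
640: h=3 → slot 3
Table: [., 206, 873, 640, 777, ., ., 712, ., ., 452, 972, 753]

2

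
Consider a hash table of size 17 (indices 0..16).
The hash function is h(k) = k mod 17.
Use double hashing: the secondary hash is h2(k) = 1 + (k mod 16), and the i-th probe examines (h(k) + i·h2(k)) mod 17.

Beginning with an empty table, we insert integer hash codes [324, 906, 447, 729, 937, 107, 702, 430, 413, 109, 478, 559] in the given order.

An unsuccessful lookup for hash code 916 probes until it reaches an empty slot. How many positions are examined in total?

3

324 hashes to 1; slot 1 is free => place at 1.
906 hashes to 5; slot 5 is free => place at 5.
447 hashes to 5, h2=16; 5 taken => place at 4.
729 hashes to 15; slot 15 is free => place at 15.
937 hashes to 2; slot 2 is free => place at 2.
107 hashes to 5, h2=12; 5 taken => place at 0.
702 hashes to 5, h2=15; 5 taken => place at 3.
430 hashes to 5, h2=15; 5,3,1 taken => place at 16.
413 hashes to 5, h2=14; 5,2,16 taken => place at 13.
109 hashes to 7; slot 7 is free => place at 7.
478 hashes to 2, h2=15; 2,0,15,13 taken => place at 11.
559 hashes to 15, h2=16; 15 taken => place at 14.
Table: [107, 324, 937, 702, 447, 906, ., 109, ., ., ., 478, ., 413, 559, 729, 430]
Lookup 916: h=15, h2=5, probe 15,3,8 → slot 8 empty, not found.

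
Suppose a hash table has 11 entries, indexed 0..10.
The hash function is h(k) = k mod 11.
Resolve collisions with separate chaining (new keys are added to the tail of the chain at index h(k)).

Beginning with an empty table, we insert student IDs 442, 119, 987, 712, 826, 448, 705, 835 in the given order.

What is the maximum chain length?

442 → bucket 2
119 → bucket 9
987 → bucket 8
712 → bucket 8 (collision)
826 → bucket 1
448 → bucket 8 (collision)
705 → bucket 1 (collision)
835 → bucket 10
Final buckets:
0: ∅
1: 826 -> 705
2: 442
3: ∅
4: ∅
5: ∅
6: ∅
7: ∅
8: 987 -> 712 -> 448
9: 119
10: 835

3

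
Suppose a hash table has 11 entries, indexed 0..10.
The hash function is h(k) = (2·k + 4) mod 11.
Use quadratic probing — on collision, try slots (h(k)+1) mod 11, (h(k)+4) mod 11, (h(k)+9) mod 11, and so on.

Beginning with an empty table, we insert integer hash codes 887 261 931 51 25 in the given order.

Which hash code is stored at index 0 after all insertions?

51

887 hashes to 7; slot 7 is free → place at 7.
261 hashes to 9; slot 9 is free → place at 9.
931 hashes to 7; 7 taken → place at 8.
51 hashes to 7; 7,8 taken → place at 0.
25 hashes to 10; slot 10 is free → place at 10.
Table: [51, -, -, -, -, -, -, 887, 931, 261, 25]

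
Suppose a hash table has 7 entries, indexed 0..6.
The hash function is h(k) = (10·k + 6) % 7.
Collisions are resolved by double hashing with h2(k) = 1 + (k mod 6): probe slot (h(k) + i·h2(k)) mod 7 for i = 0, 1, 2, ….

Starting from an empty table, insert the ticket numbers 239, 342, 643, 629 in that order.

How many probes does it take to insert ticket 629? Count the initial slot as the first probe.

3

239: h=2 => slot 2
342: h=3 => slot 3
643: h=3, h2=2, probe 3,5 => slot 5
629: h=3, h2=6, probe 3,2,1 => slot 1
Table: [., 629, 239, 342, ., 643, .]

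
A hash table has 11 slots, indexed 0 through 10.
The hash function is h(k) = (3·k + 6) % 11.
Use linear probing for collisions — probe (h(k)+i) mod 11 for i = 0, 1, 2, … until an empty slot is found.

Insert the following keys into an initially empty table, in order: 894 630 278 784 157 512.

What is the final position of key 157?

894: h=4 -> slot 4
630: h=4, probe 4,5 -> slot 5
278: h=4, probe 4,5,6 -> slot 6
784: h=4, probe 4,5,6,7 -> slot 7
157: h=4, probe 4,5,6,7,8 -> slot 8
512: h=2 -> slot 2
Table: [∅, ∅, 512, ∅, 894, 630, 278, 784, 157, ∅, ∅]

8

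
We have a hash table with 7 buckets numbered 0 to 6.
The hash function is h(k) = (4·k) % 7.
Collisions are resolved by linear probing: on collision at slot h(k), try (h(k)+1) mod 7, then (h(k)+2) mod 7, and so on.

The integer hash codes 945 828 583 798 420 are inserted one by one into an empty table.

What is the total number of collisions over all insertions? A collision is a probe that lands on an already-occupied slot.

945 hashes to 0; slot 0 is free → place at 0.
828 hashes to 1; slot 1 is free → place at 1.
583 hashes to 1; 1 taken → place at 2.
798 hashes to 0; 0,1,2 taken → place at 3.
420 hashes to 0; 0,1,2,3 taken → place at 4.
Table: [945, 828, 583, 798, 420, ∅, ∅]

8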